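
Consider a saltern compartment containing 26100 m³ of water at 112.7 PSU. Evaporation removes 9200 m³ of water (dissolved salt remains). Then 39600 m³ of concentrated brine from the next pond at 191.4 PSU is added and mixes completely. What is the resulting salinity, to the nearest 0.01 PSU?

After evaporation: salt = 26,100×112.7 = 2,941,470; volume = 26,100 − 9,200 = 16,900 m³
After mixing: salt = 2,941,470 + 39,600×191.4 = 10,520,910; volume = 16,900 + 39,600 = 56,500 m³
S = 10,520,910 / 56,500 = 186.2108 PSU

186.21 PSU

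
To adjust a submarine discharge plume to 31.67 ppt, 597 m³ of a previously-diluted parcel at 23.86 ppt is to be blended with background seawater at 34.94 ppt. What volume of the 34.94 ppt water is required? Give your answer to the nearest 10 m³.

Salt balance: 597×23.86 + V×34.94 = (597+V)×31.67
14,244.42 + 34.94V = 18,906.99 + 31.67V
4,662.57 = 3.27V
V = 1,425.86 m³

1430 m³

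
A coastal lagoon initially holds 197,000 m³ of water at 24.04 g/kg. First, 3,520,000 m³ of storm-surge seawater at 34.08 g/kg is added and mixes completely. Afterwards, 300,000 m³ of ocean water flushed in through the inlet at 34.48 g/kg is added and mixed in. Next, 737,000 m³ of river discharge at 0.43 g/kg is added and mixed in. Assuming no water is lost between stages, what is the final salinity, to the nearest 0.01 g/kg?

28.47 g/kg

Conserving salt mass:
Initial salt = 197,000×24.04 = 4,735,880
After stage 1: salt = 4,735,880 + 3,520,000×34.08 = 124,697,480; volume = 3,717,000 m³; S = 33.548 g/kg
After stage 2: salt = 124,697,480 + 300,000×34.48 = 135,041,480; volume = 4,017,000 m³; S = 33.617 g/kg
After stage 3: salt = 135,041,480 + 737,000×0.43 = 135,358,390; volume = 4,754,000 m³
S = 135,358,390 / 4,754,000 = 28.4725 g/kg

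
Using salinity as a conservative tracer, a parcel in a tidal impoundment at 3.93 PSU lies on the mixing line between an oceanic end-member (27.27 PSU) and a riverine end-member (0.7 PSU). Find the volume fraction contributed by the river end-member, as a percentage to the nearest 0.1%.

87.8%

Let f be the freshwater fraction. Salt balance per unit volume:
f×0.7 + (1−f)×27.27 = 3.93
f = (27.27 − 3.93) / (27.27 − 0.7) = 23.34/26.57 = 0.8784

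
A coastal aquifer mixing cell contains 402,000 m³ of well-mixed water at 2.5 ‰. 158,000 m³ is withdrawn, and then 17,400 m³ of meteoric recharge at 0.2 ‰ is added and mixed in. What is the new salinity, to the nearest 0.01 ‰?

2.35 ‰

Remaining after removal: 244,000 m³ at 2.5 ‰ (salt = 610,000)
After addition: salt = 610,000 + 17,400×0.2 = 613,480; volume = 261,400 m³
S = 613,480 / 261,400 = 2.3469 ‰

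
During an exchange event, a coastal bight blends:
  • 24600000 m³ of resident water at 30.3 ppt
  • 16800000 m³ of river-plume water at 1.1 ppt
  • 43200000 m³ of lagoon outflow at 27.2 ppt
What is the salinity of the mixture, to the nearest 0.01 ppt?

22.92 ppt

Weighted by volume,
salt = 24,600,000×30.3 + 16,800,000×1.1 + 43,200,000×27.2 = 745,380,000 + 18,480,000 + 1,175,040,000 = 1,938,900,000
volume = 24,600,000 + 16,800,000 + 43,200,000 = 84,600,000 m³
S = 1,938,900,000 / 84,600,000 = 22.9184 ppt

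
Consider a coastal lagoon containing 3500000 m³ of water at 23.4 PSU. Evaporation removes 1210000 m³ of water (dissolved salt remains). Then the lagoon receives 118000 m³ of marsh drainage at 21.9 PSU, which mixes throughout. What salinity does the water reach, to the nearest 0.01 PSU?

35.08 PSU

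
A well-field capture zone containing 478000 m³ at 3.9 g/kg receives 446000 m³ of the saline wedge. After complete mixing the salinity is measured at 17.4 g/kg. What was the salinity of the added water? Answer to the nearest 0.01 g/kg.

Salt balance: 478,000×3.9 + 446,000×S = 924,000×17.4
1,864,200 + 446,000·S = 16,077,600
S = (16,077,600 − 1,864,200) / 446,000 = 31.8686 g/kg

31.87 g/kg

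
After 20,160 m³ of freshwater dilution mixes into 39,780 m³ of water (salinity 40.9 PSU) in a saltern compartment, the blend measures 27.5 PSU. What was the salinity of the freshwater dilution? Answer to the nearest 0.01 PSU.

Salt balance: 39,780×40.9 + 20,160×S = 59,940×27.5
1,627,002 + 20,160·S = 1,648,350
S = (1,648,350 − 1,627,002) / 20,160 = 1.0589 PSU

1.06 PSU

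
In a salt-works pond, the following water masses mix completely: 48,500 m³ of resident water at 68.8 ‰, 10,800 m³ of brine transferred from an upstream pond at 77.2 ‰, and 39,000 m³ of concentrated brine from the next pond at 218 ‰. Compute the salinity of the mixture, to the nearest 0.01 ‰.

128.92 ‰

Weighted by volume,
salt = 48,500×68.8 + 10,800×77.2 + 39,000×218 = 3,336,800 + 833,760 + 8,502,000 = 12,672,560
volume = 48,500 + 10,800 + 39,000 = 98,300 m³
S = 12,672,560 / 98,300 = 128.9172 ‰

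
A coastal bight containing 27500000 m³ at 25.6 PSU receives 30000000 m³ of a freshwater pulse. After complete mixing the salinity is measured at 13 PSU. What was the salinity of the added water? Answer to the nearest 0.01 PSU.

1.45 PSU

Salt balance: 27,500,000×25.6 + 30,000,000×S = 57,500,000×13
704,000,000 + 30,000,000·S = 747,500,000
S = (747,500,000 − 704,000,000) / 30,000,000 = 1.45 PSU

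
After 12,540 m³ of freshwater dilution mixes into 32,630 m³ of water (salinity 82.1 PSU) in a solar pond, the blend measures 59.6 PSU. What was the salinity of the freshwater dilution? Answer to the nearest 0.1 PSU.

Salt balance: 32,630×82.1 + 12,540×S = 45,170×59.6
2,678,923 + 12,540·S = 2,692,132
S = (2,692,132 − 2,678,923) / 12,540 = 1.0533 PSU

1.1 PSU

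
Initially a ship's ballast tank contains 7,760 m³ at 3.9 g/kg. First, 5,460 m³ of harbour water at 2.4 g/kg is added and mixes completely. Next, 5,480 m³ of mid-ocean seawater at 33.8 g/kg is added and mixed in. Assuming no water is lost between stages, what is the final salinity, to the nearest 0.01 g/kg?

12.22 g/kg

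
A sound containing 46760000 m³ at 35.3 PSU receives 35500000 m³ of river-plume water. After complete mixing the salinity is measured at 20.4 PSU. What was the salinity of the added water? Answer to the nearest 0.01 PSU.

0.77 PSU

Salt balance: 46,760,000×35.3 + 35,500,000×S = 82,260,000×20.4
1,650,628,000 + 35,500,000·S = 1,678,104,000
S = (1,678,104,000 − 1,650,628,000) / 35,500,000 = 0.774 PSU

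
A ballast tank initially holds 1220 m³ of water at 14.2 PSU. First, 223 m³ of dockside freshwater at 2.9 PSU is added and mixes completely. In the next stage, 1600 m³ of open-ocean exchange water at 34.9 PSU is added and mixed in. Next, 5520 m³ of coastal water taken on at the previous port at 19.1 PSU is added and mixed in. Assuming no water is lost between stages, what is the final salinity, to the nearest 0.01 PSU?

Salt balance:
Initial salt = 1,220×14.2 = 17,324
After stage 1: salt = 17,324 + 223×2.9 = 17,970.7; volume = 1,443 m³; S = 12.454 PSU
After stage 2: salt = 17,970.7 + 1,600×34.9 = 73,810.7; volume = 3,043 m³; S = 24.256 PSU
After stage 3: salt = 73,810.7 + 5,520×19.1 = 179,242.7; volume = 8,563 m³
S = 179,242.7 / 8,563 = 20.9322 PSU

20.93 PSU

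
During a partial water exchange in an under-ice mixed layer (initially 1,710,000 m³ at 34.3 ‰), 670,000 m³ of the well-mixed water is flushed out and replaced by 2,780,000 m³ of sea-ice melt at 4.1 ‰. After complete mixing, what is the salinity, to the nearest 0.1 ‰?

Remaining after removal: 1,040,000 m³ at 34.3 ‰ (salt = 35,672,000)
After addition: salt = 35,672,000 + 2,780,000×4.1 = 47,070,000; volume = 3,820,000 m³
S = 47,070,000 / 3,820,000 = 12.322 ‰

12.3 ‰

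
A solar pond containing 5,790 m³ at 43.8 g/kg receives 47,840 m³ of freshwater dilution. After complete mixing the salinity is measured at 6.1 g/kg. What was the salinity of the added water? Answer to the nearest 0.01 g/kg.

Salt balance: 5,790×43.8 + 47,840×S = 53,630×6.1
253,602 + 47,840·S = 327,143
S = (327,143 − 253,602) / 47,840 = 1.5372 g/kg

1.54 g/kg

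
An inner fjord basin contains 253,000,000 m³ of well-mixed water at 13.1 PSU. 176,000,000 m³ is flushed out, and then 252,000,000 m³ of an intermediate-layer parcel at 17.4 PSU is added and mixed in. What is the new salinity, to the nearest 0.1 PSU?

Remaining after removal: 77,000,000 m³ at 13.1 PSU (salt = 1,008,700,000)
After addition: salt = 1,008,700,000 + 252,000,000×17.4 = 5,393,500,000; volume = 329,000,000 m³
S = 5,393,500,000 / 329,000,000 = 16.3936 PSU

16.4 PSU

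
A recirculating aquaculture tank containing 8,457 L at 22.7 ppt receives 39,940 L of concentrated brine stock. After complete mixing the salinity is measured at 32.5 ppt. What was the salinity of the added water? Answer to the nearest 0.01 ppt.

Salt balance: 8,457×22.7 + 39,940×S = 48,397×32.5
191,973.9 + 39,940·S = 1,572,902.5
S = (1,572,902.5 − 191,973.9) / 39,940 = 34.5751 ppt

34.58 ppt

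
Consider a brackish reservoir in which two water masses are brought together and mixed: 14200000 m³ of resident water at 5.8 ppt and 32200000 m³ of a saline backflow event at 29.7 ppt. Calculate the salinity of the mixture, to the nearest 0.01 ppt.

22.39 ppt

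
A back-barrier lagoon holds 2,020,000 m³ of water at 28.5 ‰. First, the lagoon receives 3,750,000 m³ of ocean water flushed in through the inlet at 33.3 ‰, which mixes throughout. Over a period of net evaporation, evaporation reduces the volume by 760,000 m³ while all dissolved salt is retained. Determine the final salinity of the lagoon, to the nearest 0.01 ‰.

After mixing: salt = 2,020,000×28.5 + 3,750,000×33.3 = 182,445,000; volume = 5,770,000 m³
After evaporation: salt unchanged = 182,445,000; volume = 5,770,000 − 760,000 = 5,010,000 m³
S = 182,445,000 / 5,010,000 = 36.4162 ‰

36.42 ‰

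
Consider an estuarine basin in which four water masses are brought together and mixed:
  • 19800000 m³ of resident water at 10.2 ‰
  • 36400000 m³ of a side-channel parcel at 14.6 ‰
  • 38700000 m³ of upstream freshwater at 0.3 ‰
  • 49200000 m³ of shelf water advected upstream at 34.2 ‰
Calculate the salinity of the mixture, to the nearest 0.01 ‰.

Conserving salt mass:
salt = 19,800,000×10.2 + 36,400,000×14.6 + 38,700,000×0.3 + 49,200,000×34.2 = 201,960,000 + 531,440,000 + 11,610,000 + 1,682,640,000 = 2,427,650,000
volume = 19,800,000 + 36,400,000 + 38,700,000 + 49,200,000 = 144,100,000 m³
S = 2,427,650,000 / 144,100,000 = 16.847 ‰

16.85 ‰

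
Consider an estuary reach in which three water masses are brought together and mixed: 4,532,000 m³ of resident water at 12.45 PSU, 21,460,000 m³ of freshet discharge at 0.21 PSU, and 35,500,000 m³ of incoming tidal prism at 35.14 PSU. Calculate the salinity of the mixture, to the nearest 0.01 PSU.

Salt balance:
salt = 4,532,000×12.45 + 21,460,000×0.21 + 35,500,000×35.14 = 56,423,400 + 4,506,600 + 1,247,470,000 = 1,308,400,000
volume = 4,532,000 + 21,460,000 + 35,500,000 = 61,492,000 m³
S = 1,308,400,000 / 61,492,000 = 21.2776 PSU

21.28 PSU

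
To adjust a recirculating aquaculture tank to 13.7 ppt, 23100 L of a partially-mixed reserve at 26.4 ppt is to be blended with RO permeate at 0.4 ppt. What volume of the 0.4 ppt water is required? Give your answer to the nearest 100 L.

22100 L

Salt balance: 23,100×26.4 + V×0.4 = (23,100+V)×13.7
609,840 + 0.4V = 316,470 + 13.7V
293,370 = 13.3V
V = 22,057.89 L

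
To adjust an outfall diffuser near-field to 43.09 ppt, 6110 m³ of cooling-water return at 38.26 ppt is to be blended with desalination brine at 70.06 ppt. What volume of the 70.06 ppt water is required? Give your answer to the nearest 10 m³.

Salt balance: 6,110×38.26 + V×70.06 = (6,110+V)×43.09
233,768.6 + 70.06V = 263,279.9 + 43.09V
29,511.3 = 26.97V
V = 1,094.23 m³

1090 m³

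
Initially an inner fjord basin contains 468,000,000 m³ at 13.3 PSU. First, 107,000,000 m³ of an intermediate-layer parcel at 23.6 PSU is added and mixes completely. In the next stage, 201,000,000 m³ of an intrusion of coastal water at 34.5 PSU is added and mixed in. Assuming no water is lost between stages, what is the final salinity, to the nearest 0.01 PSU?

20.21 PSU

By conservation of dissolved salt,
Initial salt = 468,000,000×13.3 = 6,224,400,000
After stage 1: salt = 6,224,400,000 + 107,000,000×23.6 = 8,749,600,000; volume = 575,000,000 m³; S = 15.217 PSU
After stage 2: salt = 8,749,600,000 + 201,000,000×34.5 = 15,684,100,000; volume = 776,000,000 m³
S = 15,684,100,000 / 776,000,000 = 20.2115 PSU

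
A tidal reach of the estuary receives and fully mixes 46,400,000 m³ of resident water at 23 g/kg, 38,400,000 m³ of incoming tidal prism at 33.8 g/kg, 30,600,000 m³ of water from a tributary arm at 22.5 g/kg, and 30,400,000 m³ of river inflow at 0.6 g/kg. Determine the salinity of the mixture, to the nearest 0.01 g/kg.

21.07 g/kg

Conserving salt mass:
salt = 46,400,000×23 + 38,400,000×33.8 + 30,600,000×22.5 + 30,400,000×0.6 = 1,067,200,000 + 1,297,920,000 + 688,500,000 + 18,240,000 = 3,071,860,000
volume = 46,400,000 + 38,400,000 + 30,600,000 + 30,400,000 = 145,800,000 m³
S = 3,071,860,000 / 145,800,000 = 21.069 g/kg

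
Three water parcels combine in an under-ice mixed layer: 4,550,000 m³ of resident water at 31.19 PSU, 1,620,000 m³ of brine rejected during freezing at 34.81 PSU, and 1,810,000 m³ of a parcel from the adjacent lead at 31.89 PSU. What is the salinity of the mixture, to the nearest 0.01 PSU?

Mass of salt is conserved:
salt = 4,550,000×31.19 + 1,620,000×34.81 + 1,810,000×31.89 = 141,914,500 + 56,392,200 + 57,720,900 = 256,027,600
volume = 4,550,000 + 1,620,000 + 1,810,000 = 7,980,000 m³
S = 256,027,600 / 7,980,000 = 32.0837 PSU

32.08 PSU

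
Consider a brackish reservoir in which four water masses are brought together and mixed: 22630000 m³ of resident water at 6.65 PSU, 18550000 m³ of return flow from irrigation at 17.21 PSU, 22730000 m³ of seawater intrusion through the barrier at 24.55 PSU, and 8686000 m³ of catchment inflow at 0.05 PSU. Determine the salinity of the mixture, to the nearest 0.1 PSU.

14.2 PSU

Total salt / total volume:
salt = 22,630,000×6.65 + 18,550,000×17.21 + 22,730,000×24.55 + 8,686,000×0.05 = 150,489,500 + 319,245,500 + 558,021,500 + 434,300 = 1,028,190,800
volume = 22,630,000 + 18,550,000 + 22,730,000 + 8,686,000 = 72,596,000 m³
S = 1,028,190,800 / 72,596,000 = 14.163 PSU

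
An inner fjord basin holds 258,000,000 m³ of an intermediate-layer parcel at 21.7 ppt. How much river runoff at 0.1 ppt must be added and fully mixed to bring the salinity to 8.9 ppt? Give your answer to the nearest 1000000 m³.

375000000 m³

Salt balance: 258,000,000×21.7 + V×0.1 = (258,000,000+V)×8.9
5,598,600,000 + 0.1V = 2,296,200,000 + 8.9V
3,302,400,000 = 8.8V
V = 375,272,727.27 m³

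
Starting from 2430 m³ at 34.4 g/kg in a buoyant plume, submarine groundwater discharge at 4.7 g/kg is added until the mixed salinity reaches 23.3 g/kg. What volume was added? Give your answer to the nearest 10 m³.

1450 m³

Salt balance: 2,430×34.4 + V×4.7 = (2,430+V)×23.3
83,592 + 4.7V = 56,619 + 23.3V
26,973 = 18.6V
V = 1,450.16 m³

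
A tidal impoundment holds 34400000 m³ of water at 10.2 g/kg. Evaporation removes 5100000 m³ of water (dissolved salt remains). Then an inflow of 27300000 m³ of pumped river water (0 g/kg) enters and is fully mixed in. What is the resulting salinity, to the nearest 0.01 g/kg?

After evaporation: salt = 34,400,000×10.2 = 350,880,000; volume = 34,400,000 − 5,100,000 = 29,300,000 m³
After mixing: salt = 350,880,000 + 27,300,000×0 = 350,880,000; volume = 29,300,000 + 27,300,000 = 56,600,000 m³
S = 350,880,000 / 56,600,000 = 6.1993 g/kg

6.20 g/kg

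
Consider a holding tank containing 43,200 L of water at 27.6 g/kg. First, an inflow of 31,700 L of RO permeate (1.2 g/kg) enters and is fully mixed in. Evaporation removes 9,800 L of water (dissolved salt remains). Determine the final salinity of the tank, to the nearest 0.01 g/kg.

After mixing: salt = 43,200×27.6 + 31,700×1.2 = 1,230,360; volume = 74,900 L
After evaporation: salt unchanged = 1,230,360; volume = 74,900 − 9,800 = 65,100 L
S = 1,230,360 / 65,100 = 18.8995 g/kg

18.90 g/kg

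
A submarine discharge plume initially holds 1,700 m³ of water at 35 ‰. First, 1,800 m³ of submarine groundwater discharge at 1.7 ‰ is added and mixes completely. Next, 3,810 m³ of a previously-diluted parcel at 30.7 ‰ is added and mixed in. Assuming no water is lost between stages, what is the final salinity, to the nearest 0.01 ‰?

Weighted by volume,
Initial salt = 1,700×35 = 59,500
After stage 1: salt = 59,500 + 1,800×1.7 = 62,560; volume = 3,500 m³; S = 17.874 ‰
After stage 2: salt = 62,560 + 3,810×30.7 = 179,527; volume = 7,310 m³
S = 179,527 / 7,310 = 24.5591 ‰

24.56 ‰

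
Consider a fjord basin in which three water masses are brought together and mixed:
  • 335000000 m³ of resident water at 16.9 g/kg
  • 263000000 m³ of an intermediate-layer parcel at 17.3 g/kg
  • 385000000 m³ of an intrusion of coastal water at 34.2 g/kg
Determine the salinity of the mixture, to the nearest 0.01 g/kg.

Conserving salt mass:
salt = 335,000,000×16.9 + 263,000,000×17.3 + 385,000,000×34.2 = 5,661,500,000 + 4,549,900,000 + 13,167,000,000 = 23,378,400,000
volume = 335,000,000 + 263,000,000 + 385,000,000 = 983,000,000 m³
S = 23,378,400,000 / 983,000,000 = 23.7827 g/kg

23.78 g/kg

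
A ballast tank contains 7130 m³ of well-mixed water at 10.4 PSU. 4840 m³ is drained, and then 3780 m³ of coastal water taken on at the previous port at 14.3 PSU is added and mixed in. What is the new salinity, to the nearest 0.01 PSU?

Remaining after removal: 2,290 m³ at 10.4 PSU (salt = 23,816)
After addition: salt = 23,816 + 3,780×14.3 = 77,870; volume = 6,070 m³
S = 77,870 / 6,070 = 12.8287 PSU

12.83 PSU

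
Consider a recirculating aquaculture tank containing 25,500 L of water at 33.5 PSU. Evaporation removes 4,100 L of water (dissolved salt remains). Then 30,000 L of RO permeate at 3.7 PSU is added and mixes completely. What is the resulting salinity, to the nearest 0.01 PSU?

After evaporation: salt = 25,500×33.5 = 854,250; volume = 25,500 − 4,100 = 21,400 L
After mixing: salt = 854,250 + 30,000×3.7 = 965,250; volume = 21,400 + 30,000 = 51,400 L
S = 965,250 / 51,400 = 18.7792 PSU

18.78 PSU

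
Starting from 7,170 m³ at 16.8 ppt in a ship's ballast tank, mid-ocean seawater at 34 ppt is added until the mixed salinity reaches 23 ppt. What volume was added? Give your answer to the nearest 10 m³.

Salt balance: 7,170×16.8 + V×34 = (7,170+V)×23
120,456 + 34V = 164,910 + 23V
44,454 = 11V
V = 4,041.27 m³

4040 m³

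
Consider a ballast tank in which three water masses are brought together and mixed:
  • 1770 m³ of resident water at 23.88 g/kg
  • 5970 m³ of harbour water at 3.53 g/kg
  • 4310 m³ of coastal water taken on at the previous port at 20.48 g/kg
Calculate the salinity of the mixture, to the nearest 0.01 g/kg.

12.58 g/kg

Salt balance:
salt = 1,770×23.88 + 5,970×3.53 + 4,310×20.48 = 42,267.6 + 21,074.1 + 88,268.8 = 151,610.5
volume = 1,770 + 5,970 + 4,310 = 12,050 m³
S = 151,610.5 / 12,050 = 12.5818 g/kg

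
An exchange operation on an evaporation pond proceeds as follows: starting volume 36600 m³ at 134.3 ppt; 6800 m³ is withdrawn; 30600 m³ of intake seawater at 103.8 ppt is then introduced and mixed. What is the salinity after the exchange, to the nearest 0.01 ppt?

Remaining after removal: 29,800 m³ at 134.3 ppt (salt = 4,002,140)
After addition: salt = 4,002,140 + 30,600×103.8 = 7,178,420; volume = 60,400 m³
S = 7,178,420 / 60,400 = 118.848 ppt

118.85 ppt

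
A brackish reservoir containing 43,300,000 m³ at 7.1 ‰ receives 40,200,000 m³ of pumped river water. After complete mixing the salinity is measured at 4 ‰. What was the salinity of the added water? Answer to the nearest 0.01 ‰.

Salt balance: 43,300,000×7.1 + 40,200,000×S = 83,500,000×4
307,430,000 + 40,200,000·S = 334,000,000
S = (334,000,000 − 307,430,000) / 40,200,000 = 0.6609 ‰

0.66 ‰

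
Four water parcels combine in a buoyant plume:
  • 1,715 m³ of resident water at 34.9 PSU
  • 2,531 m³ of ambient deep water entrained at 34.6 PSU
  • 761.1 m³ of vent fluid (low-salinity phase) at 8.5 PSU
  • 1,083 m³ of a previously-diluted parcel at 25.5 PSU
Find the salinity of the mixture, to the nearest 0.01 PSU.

By conservation of dissolved salt,
salt = 1,715×34.9 + 2,531×34.6 + 761.1×8.5 + 1,083×25.5 = 59,853.5 + 87,572.6 + 6,469.35 + 27,616.5 = 181,511.95
volume = 1,715 + 2,531 + 761.1 + 1,083 = 6,090.1 m³
S = 181,511.95 / 6,090.1 = 29.8044 PSU

29.80 PSU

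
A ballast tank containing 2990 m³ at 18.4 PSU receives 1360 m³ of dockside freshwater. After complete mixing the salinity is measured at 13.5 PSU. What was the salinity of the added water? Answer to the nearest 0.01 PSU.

Salt balance: 2,990×18.4 + 1,360×S = 4,350×13.5
55,016 + 1,360·S = 58,725
S = (58,725 − 55,016) / 1,360 = 2.7272 PSU

2.73 PSU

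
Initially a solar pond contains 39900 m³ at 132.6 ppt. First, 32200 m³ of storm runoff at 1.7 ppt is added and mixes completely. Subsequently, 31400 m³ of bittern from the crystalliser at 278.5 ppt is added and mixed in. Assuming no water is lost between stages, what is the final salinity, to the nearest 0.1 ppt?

136.1 ppt

Weighted by volume,
Initial salt = 39,900×132.6 = 5,290,740
After stage 1: salt = 5,290,740 + 32,200×1.7 = 5,345,480; volume = 72,100 m³; S = 74.14 ppt
After stage 2: salt = 5,345,480 + 31,400×278.5 = 14,090,380; volume = 103,500 m³
S = 14,090,380 / 103,500 = 136.1389 ppt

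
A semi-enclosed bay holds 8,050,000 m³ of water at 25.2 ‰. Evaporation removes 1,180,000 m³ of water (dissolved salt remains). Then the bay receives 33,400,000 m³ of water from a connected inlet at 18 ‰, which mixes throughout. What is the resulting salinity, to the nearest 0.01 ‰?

19.97 ‰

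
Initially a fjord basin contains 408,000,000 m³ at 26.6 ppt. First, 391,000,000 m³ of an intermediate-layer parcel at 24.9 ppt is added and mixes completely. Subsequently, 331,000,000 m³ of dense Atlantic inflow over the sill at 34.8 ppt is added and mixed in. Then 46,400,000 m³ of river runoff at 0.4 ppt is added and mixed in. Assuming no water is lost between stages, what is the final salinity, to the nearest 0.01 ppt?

By conservation of dissolved salt,
Initial salt = 408,000,000×26.6 = 10,852,800,000
After stage 1: salt = 10,852,800,000 + 391,000,000×24.9 = 20,588,700,000; volume = 799,000,000 m³; S = 25.768 ppt
After stage 2: salt = 20,588,700,000 + 331,000,000×34.8 = 32,107,500,000; volume = 1,130,000,000 m³; S = 28.414 ppt
After stage 3: salt = 32,107,500,000 + 46,400,000×0.4 = 32,126,060,000; volume = 1,176,400,000 m³
S = 32,126,060,000 / 1,176,400,000 = 27.3088 ppt

27.31 ppt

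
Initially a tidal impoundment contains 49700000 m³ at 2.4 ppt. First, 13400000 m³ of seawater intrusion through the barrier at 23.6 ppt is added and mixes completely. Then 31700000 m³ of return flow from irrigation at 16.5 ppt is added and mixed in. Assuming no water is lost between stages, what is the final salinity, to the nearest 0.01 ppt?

10.11 ppt

Conserving salt mass:
Initial salt = 49,700,000×2.4 = 119,280,000
After stage 1: salt = 119,280,000 + 13,400,000×23.6 = 435,520,000; volume = 63,100,000 m³; S = 6.902 ppt
After stage 2: salt = 435,520,000 + 31,700,000×16.5 = 958,570,000; volume = 94,800,000 m³
S = 958,570,000 / 94,800,000 = 10.1115 ppt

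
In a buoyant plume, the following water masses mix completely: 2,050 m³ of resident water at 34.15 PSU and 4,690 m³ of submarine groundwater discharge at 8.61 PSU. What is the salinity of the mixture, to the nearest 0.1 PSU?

16.4 PSU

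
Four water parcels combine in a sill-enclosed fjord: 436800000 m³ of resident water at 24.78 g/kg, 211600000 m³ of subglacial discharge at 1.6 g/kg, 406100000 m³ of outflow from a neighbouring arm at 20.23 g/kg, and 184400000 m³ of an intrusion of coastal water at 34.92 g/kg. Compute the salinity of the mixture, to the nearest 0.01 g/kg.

20.84 g/kg

Weighted by volume,
salt = 436,800,000×24.78 + 211,600,000×1.6 + 406,100,000×20.23 + 184,400,000×34.92 = 10,823,904,000 + 338,560,000 + 8,215,403,000 + 6,439,248,000 = 25,817,115,000
volume = 436,800,000 + 211,600,000 + 406,100,000 + 184,400,000 = 1,238,900,000 m³
S = 25,817,115,000 / 1,238,900,000 = 20.8387 g/kg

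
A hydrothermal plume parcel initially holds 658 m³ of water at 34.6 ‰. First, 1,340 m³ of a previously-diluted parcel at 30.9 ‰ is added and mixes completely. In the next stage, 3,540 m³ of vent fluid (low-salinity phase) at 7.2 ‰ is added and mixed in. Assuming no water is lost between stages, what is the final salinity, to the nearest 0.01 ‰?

Weighted by volume,
Initial salt = 658×34.6 = 22,766.8
After stage 1: salt = 22,766.8 + 1,340×30.9 = 64,172.8; volume = 1,998 m³; S = 32.119 ‰
After stage 2: salt = 64,172.8 + 3,540×7.2 = 89,660.8; volume = 5,538 m³
S = 89,660.8 / 5,538 = 16.1901 ‰

16.19 ‰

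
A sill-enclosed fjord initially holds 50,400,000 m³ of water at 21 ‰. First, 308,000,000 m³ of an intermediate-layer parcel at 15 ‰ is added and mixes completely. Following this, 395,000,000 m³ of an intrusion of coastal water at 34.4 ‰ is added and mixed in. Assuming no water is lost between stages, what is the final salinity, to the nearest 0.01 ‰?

By conservation of dissolved salt,
Initial salt = 50,400,000×21 = 1,058,400,000
After stage 1: salt = 1,058,400,000 + 308,000,000×15 = 5,678,400,000; volume = 358,400,000 m³; S = 15.844 ‰
After stage 2: salt = 5,678,400,000 + 395,000,000×34.4 = 19,266,400,000; volume = 753,400,000 m³
S = 19,266,400,000 / 753,400,000 = 25.5726 ‰

25.57 ‰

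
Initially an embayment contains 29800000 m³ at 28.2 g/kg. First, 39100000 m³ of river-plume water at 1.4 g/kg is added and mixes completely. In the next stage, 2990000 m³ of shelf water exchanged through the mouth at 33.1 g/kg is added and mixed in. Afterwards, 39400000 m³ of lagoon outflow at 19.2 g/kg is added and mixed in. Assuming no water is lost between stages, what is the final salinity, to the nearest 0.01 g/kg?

15.73 g/kg

Weighted by volume,
Initial salt = 29,800,000×28.2 = 840,360,000
After stage 1: salt = 840,360,000 + 39,100,000×1.4 = 895,100,000; volume = 68,900,000 m³; S = 12.991 g/kg
After stage 2: salt = 895,100,000 + 2,990,000×33.1 = 994,069,000; volume = 71,890,000 m³; S = 13.828 g/kg
After stage 3: salt = 994,069,000 + 39,400,000×19.2 = 1,750,549,000; volume = 111,290,000 m³
S = 1,750,549,000 / 111,290,000 = 15.7296 g/kg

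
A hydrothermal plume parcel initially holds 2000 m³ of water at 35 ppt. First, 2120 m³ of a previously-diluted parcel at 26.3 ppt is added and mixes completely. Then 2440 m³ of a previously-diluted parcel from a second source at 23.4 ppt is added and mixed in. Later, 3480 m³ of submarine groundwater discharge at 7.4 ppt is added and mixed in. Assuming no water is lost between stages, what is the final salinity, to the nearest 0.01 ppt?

By conservation of dissolved salt,
Initial salt = 2,000×35 = 70,000
After stage 1: salt = 70,000 + 2,120×26.3 = 125,756; volume = 4,120 m³; S = 30.523 ppt
After stage 2: salt = 125,756 + 2,440×23.4 = 182,852; volume = 6,560 m³; S = 27.874 ppt
After stage 3: salt = 182,852 + 3,480×7.4 = 208,604; volume = 10,040 m³
S = 208,604 / 10,040 = 20.7773 ppt

20.78 ppt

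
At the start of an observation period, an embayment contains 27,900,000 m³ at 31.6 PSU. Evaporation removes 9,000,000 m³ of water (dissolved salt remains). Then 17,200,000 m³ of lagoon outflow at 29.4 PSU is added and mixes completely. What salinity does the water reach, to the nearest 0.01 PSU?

After evaporation: salt = 27,900,000×31.6 = 881,640,000; volume = 27,900,000 − 9,000,000 = 18,900,000 m³
After mixing: salt = 881,640,000 + 17,200,000×29.4 = 1,387,320,000; volume = 18,900,000 + 17,200,000 = 36,100,000 m³
S = 1,387,320,000 / 36,100,000 = 38.4299 PSU

38.43 PSU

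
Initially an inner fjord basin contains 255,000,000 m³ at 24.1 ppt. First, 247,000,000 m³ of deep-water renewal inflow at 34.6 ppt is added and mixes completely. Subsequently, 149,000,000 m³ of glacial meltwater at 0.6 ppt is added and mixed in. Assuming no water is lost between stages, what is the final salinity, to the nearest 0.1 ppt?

22.7 ppt

Weighted by volume,
Initial salt = 255,000,000×24.1 = 6,145,500,000
After stage 1: salt = 6,145,500,000 + 247,000,000×34.6 = 14,691,700,000; volume = 502,000,000 m³; S = 29.266 ppt
After stage 2: salt = 14,691,700,000 + 149,000,000×0.6 = 14,781,100,000; volume = 651,000,000 m³
S = 14,781,100,000 / 651,000,000 = 22.7052 ppt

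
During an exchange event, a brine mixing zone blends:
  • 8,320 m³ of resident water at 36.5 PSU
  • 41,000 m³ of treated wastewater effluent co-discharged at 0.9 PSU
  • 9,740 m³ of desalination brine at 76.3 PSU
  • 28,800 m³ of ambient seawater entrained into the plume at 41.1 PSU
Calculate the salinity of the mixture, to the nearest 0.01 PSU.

25.81 PSU

Mass of salt is conserved:
salt = 8,320×36.5 + 41,000×0.9 + 9,740×76.3 + 28,800×41.1 = 303,680 + 36,900 + 743,162 + 1,183,680 = 2,267,422
volume = 8,320 + 41,000 + 9,740 + 28,800 = 87,860 m³
S = 2,267,422 / 87,860 = 25.8072 PSU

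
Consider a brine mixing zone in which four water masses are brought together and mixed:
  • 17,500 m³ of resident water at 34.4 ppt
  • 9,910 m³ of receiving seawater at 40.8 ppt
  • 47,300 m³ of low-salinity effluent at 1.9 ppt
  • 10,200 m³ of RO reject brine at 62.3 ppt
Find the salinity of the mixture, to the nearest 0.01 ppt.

By conservation of dissolved salt,
salt = 17,500×34.4 + 9,910×40.8 + 47,300×1.9 + 10,200×62.3 = 602,000 + 404,328 + 89,870 + 635,460 = 1,731,658
volume = 17,500 + 9,910 + 47,300 + 10,200 = 84,910 m³
S = 1,731,658 / 84,910 = 20.394 ppt

20.39 ppt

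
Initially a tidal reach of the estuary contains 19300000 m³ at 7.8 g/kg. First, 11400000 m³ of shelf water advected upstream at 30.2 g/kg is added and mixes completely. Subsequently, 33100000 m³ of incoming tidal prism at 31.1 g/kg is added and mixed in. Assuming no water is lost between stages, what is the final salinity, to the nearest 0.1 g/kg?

Salt balance:
Initial salt = 19,300,000×7.8 = 150,540,000
After stage 1: salt = 150,540,000 + 11,400,000×30.2 = 494,820,000; volume = 30,700,000 m³; S = 16.118 g/kg
After stage 2: salt = 494,820,000 + 33,100,000×31.1 = 1,524,230,000; volume = 63,800,000 m³
S = 1,524,230,000 / 63,800,000 = 23.8908 g/kg

23.9 g/kg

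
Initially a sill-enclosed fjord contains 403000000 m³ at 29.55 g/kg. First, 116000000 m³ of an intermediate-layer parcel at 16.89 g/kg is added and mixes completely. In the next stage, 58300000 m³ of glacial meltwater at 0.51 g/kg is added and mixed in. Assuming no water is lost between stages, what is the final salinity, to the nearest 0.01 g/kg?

24.07 g/kg

By conservation of dissolved salt,
Initial salt = 403,000,000×29.55 = 11,908,650,000
After stage 1: salt = 11,908,650,000 + 116,000,000×16.89 = 13,867,890,000; volume = 519,000,000 m³; S = 26.72 g/kg
After stage 2: salt = 13,867,890,000 + 58,300,000×0.51 = 13,897,623,000; volume = 577,300,000 m³
S = 13,897,623,000 / 577,300,000 = 24.0735 g/kg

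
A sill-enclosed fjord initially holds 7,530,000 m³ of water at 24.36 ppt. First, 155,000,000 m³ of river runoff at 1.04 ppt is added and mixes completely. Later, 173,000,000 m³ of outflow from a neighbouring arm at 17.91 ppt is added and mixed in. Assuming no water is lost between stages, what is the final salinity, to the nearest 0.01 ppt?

By conservation of dissolved salt,
Initial salt = 7,530,000×24.36 = 183,430,800
After stage 1: salt = 183,430,800 + 155,000,000×1.04 = 344,630,800; volume = 162,530,000 m³; S = 2.12 ppt
After stage 2: salt = 344,630,800 + 173,000,000×17.91 = 3,443,060,800; volume = 335,530,000 m³
S = 3,443,060,800 / 335,530,000 = 10.2616 ppt

10.26 ppt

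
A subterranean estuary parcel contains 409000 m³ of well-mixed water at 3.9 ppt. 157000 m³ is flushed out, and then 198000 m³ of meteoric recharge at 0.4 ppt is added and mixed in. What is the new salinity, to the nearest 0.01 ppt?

2.36 ppt

Remaining after removal: 252,000 m³ at 3.9 ppt (salt = 982,800)
After addition: salt = 982,800 + 198,000×0.4 = 1,062,000; volume = 450,000 m³
S = 1,062,000 / 450,000 = 2.36 ppt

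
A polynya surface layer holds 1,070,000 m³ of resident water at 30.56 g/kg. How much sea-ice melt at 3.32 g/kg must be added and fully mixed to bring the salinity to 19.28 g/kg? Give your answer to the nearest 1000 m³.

756000 m³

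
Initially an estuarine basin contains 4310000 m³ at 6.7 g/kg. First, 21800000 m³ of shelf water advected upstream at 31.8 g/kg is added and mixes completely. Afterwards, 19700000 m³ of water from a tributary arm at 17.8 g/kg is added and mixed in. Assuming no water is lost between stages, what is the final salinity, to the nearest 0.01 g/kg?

23.42 g/kg

Total salt / total volume:
Initial salt = 4,310,000×6.7 = 28,877,000
After stage 1: salt = 28,877,000 + 21,800,000×31.8 = 722,117,000; volume = 26,110,000 m³; S = 27.657 g/kg
After stage 2: salt = 722,117,000 + 19,700,000×17.8 = 1,072,777,000; volume = 45,810,000 m³
S = 1,072,777,000 / 45,810,000 = 23.418 g/kg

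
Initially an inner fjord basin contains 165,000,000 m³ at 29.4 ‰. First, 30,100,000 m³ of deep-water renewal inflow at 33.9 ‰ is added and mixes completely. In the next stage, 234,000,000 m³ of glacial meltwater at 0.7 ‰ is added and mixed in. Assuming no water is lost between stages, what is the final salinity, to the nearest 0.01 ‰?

14.06 ‰

Conserving salt mass:
Initial salt = 165,000,000×29.4 = 4,851,000,000
After stage 1: salt = 4,851,000,000 + 30,100,000×33.9 = 5,871,390,000; volume = 195,100,000 m³; S = 30.094 ‰
After stage 2: salt = 5,871,390,000 + 234,000,000×0.7 = 6,035,190,000; volume = 429,100,000 m³
S = 6,035,190,000 / 429,100,000 = 14.0648 ‰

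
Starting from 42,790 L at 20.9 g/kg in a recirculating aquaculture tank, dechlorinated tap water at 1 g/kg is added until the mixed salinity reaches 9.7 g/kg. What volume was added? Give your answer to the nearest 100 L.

55100 L

Salt balance: 42,790×20.9 + V×1 = (42,790+V)×9.7
894,311 + 1V = 415,063 + 9.7V
479,248 = 8.7V
V = 55,085.98 L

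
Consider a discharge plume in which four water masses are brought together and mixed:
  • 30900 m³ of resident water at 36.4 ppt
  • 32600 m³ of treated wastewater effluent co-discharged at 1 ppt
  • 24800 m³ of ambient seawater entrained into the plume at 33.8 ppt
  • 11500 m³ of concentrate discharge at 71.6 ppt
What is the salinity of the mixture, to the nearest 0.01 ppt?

Weighted by volume,
salt = 30,900×36.4 + 32,600×1 + 24,800×33.8 + 11,500×71.6 = 1,124,760 + 32,600 + 838,240 + 823,400 = 2,819,000
volume = 30,900 + 32,600 + 24,800 + 11,500 = 99,800 m³
S = 2,819,000 / 99,800 = 28.2465 ppt

28.25 ppt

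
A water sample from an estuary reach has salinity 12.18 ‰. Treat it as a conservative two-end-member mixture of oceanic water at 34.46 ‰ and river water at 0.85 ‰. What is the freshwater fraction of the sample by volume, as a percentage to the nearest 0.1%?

66.3%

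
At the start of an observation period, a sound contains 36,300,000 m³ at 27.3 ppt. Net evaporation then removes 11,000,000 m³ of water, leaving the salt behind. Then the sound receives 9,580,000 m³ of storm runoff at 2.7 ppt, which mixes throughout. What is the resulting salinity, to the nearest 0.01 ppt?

29.15 ppt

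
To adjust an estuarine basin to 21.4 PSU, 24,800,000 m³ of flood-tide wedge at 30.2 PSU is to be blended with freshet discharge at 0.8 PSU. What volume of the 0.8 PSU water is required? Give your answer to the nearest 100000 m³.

10600000 m³

Salt balance: 24,800,000×30.2 + V×0.8 = (24,800,000+V)×21.4
748,960,000 + 0.8V = 530,720,000 + 21.4V
218,240,000 = 20.6V
V = 10,594,174.76 m³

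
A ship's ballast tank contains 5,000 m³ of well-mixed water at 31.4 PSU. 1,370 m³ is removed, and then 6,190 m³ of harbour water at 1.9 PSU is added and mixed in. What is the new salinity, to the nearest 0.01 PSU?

12.80 PSU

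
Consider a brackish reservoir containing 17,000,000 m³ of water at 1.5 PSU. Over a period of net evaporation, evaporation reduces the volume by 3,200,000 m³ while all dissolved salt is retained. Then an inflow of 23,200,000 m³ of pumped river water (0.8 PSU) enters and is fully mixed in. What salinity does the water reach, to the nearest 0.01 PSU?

1.19 PSU

After evaporation: salt = 17,000,000×1.5 = 25,500,000; volume = 17,000,000 − 3,200,000 = 13,800,000 m³
After mixing: salt = 25,500,000 + 23,200,000×0.8 = 44,060,000; volume = 13,800,000 + 23,200,000 = 37,000,000 m³
S = 44,060,000 / 37,000,000 = 1.1908 PSU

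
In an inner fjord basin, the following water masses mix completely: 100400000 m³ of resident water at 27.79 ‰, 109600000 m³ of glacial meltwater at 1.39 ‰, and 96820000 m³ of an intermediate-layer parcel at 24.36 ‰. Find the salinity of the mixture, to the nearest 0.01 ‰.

Salt balance:
salt = 100,400,000×27.79 + 109,600,000×1.39 + 96,820,000×24.36 = 2,790,116,000 + 152,344,000 + 2,358,535,200 = 5,300,995,200
volume = 100,400,000 + 109,600,000 + 96,820,000 = 306,820,000 m³
S = 5,300,995,200 / 306,820,000 = 17.2772 ‰

17.28 ‰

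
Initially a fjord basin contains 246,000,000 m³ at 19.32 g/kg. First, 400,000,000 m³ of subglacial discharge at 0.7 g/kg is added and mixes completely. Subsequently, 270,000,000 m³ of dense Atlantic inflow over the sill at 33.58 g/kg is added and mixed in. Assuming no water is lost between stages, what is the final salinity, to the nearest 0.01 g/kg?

15.39 g/kg

By conservation of dissolved salt,
Initial salt = 246,000,000×19.32 = 4,752,720,000
After stage 1: salt = 4,752,720,000 + 400,000,000×0.7 = 5,032,720,000; volume = 646,000,000 m³; S = 7.791 g/kg
After stage 2: salt = 5,032,720,000 + 270,000,000×33.58 = 14,099,320,000; volume = 916,000,000 m³
S = 14,099,320,000 / 916,000,000 = 15.3923 g/kg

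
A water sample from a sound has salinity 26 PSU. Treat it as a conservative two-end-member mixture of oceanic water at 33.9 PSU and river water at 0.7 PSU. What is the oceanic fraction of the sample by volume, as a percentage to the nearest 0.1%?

Let g be the oceanic fraction. Salt balance per unit volume:
g×33.9 + (1−g)×0.7 = 26
g = (26 − 0.7) / (33.9 − 0.7) = 25.3/33.2 = 0.762

76.2%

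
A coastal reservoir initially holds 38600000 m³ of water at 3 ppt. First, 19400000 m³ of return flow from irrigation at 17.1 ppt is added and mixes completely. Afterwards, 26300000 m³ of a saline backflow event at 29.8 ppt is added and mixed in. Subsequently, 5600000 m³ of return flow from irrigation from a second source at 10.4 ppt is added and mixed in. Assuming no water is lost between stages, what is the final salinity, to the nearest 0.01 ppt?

14.34 ppt

Salt balance:
Initial salt = 38,600,000×3 = 115,800,000
After stage 1: salt = 115,800,000 + 19,400,000×17.1 = 447,540,000; volume = 58,000,000 m³; S = 7.716 ppt
After stage 2: salt = 447,540,000 + 26,300,000×29.8 = 1,231,280,000; volume = 84,300,000 m³; S = 14.606 ppt
After stage 3: salt = 1,231,280,000 + 5,600,000×10.4 = 1,289,520,000; volume = 89,900,000 m³
S = 1,289,520,000 / 89,900,000 = 14.3439 ppt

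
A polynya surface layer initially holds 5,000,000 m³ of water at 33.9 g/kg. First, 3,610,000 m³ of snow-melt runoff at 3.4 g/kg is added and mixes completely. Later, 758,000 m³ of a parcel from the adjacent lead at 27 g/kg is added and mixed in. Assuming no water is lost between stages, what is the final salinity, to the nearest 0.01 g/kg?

By conservation of dissolved salt,
Initial salt = 5,000,000×33.9 = 169,500,000
After stage 1: salt = 169,500,000 + 3,610,000×3.4 = 181,774,000; volume = 8,610,000 m³; S = 21.112 g/kg
After stage 2: salt = 181,774,000 + 758,000×27 = 202,240,000; volume = 9,368,000 m³
S = 202,240,000 / 9,368,000 = 21.5884 g/kg

21.59 g/kg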